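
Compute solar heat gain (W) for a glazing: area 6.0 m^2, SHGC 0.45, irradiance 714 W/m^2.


Solar heat gain: Q = Area * SHGC * Irradiance
  Q = 6.0 * 0.45 * 714 = 1927.8 W

1927.8 W


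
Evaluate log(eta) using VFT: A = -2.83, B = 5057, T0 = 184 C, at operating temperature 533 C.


VFT equation: log(eta) = A + B / (T - T0)
  T - T0 = 533 - 184 = 349
  B / (T - T0) = 5057 / 349 = 14.49
  log(eta) = -2.83 + 14.49 = 11.66

11.66


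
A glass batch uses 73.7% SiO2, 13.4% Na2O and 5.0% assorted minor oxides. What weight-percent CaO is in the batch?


Pieces sum to 100%:
  CaO = 100 - (SiO2 + Na2O + others)
  CaO = 100 - (73.7 + 13.4 + 5.0) = 7.9%

7.9%


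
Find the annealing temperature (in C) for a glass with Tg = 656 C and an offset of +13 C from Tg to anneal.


The annealing temperature is Tg plus the offset:
  T_anneal = 656 + 13 = 669 C

669 C


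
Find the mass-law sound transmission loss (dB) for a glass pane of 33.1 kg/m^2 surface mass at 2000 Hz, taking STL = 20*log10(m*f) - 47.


Mass law: STL = 20 * log10(m * f) - 47
  m * f = 33.1 * 2000 = 66200
  log10(66200) = 4.82086
  STL = 20 * 4.82086 - 47 = 96.4172 - 47 = 49.4 dB

49.4 dB


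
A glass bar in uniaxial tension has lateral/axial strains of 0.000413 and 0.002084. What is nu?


Poisson's ratio: nu = lateral strain / axial strain
  nu = 0.000413 / 0.002084 = 0.1982

0.1982


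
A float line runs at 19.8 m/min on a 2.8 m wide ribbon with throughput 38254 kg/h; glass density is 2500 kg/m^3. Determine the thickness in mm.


Ribbon cross-section from mass balance:
  Volume rate = throughput / density = 38254 / 2500 = 15.3016 m^3/h
  thickness = volume rate / (speed * 60 * width), i.e.
  thickness = throughput / (60 * speed * width * density) * 1000
  thickness = 38254 / (60 * 19.8 * 2.8 * 2500) * 1000 = 4.6 mm

4.6 mm


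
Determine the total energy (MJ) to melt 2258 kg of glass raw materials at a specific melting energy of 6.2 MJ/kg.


Total energy = mass * specific energy
  E = 2258 * 6.2 = 13999.6 MJ

13999.6 MJ


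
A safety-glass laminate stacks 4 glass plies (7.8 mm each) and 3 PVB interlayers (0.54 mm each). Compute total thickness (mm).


Total thickness = glass contribution + PVB contribution
  Glass: 4 * 7.8 = 31.2 mm
  PVB: 3 * 0.54 = 1.62 mm
  Total = 31.2 + 1.62 = 32.82 mm

32.82 mm


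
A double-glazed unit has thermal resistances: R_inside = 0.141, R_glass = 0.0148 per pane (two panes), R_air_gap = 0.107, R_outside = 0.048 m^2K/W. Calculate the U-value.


Total thermal resistance (series):
  R_total = R_in + R_glass + R_air + R_glass + R_out
  R_total = 0.141 + 0.0148 + 0.107 + 0.0148 + 0.048 = 0.3256 m^2K/W
U-value = 1 / R_total = 1 / 0.3256 = 3.071 W/m^2K

3.071 W/m^2K


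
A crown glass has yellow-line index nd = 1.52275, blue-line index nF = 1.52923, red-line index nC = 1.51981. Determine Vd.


Abbe number formula: Vd = (nd - 1) / (nF - nC)
  nd - 1 = 1.52275 - 1 = 0.52275
  nF - nC = 1.52923 - 1.51981 = 0.00942
  Vd = 0.52275 / 0.00942 = 55.49

55.49


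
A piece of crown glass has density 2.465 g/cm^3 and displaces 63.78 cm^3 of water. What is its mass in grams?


Rearrange rho = m / V:
  m = rho * V
  m = 2.465 * 63.78 = 157.218 g

157.218 g


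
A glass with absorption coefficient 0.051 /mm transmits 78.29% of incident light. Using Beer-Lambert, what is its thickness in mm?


Rearrange T = exp(-alpha * thickness):
  thickness = -ln(T) / alpha
  T = 78.29/100 = 0.7829
  ln(T) = -0.24475
  -ln(T) = 0.24475
  thickness = 0.24475 / 0.051 = 4.8 mm

4.8 mm


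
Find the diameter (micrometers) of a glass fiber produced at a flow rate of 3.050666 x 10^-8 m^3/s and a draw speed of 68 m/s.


Cross-sectional area from continuity:
  A = Q / v = 3.050666 x 10^-8 / 68 = 4.486274 x 10^-10 m^2
Diameter from circular cross-section:
  d = sqrt(4A / pi) * 10^6 (m -> um)
  d = sqrt(4 * 4.486274 x 10^-10 / pi) * 10^6 = 23.9 um

23.9 um


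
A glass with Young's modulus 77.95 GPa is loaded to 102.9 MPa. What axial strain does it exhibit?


Rearrange E = sigma / epsilon:
  epsilon = sigma / E
  E (MPa) = 77.95 * 1000 = 77950
  epsilon = 102.9 / 77950 = 0.00132

0.00132


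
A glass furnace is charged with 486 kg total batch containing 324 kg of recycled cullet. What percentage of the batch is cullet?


Cullet ratio = (cullet mass / total batch mass) * 100
  Ratio = 324 / 486 * 100 = 66.67%

66.67%


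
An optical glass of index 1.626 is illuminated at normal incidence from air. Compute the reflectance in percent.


Fresnel reflectance at normal incidence:
  R = ((n - 1)/(n + 1))^2
  (n - 1)/(n + 1) = (1.626 - 1)/(1.626 + 1) = 0.238385
  R = 0.238385^2 = 0.0568274
  R(%) = 0.0568274 * 100 = 5.683%

5.683%


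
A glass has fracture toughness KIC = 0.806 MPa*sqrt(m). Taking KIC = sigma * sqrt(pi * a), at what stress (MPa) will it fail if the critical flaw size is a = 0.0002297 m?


Rearrange KIC = sigma * sqrt(pi * a):
  sigma = KIC / sqrt(pi * a)
  sqrt(pi * 0.0002297) = 0.026863
  sigma = 0.806 / 0.026863 = 30.0 MPa

30.0 MPa


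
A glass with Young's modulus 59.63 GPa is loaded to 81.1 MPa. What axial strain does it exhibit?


Rearrange E = sigma / epsilon:
  epsilon = sigma / E
  E (MPa) = 59.63 * 1000 = 59630
  epsilon = 81.1 / 59630 = 0.00136

0.00136


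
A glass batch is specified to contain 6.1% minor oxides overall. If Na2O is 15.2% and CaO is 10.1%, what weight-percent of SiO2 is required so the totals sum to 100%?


Known pieces sum to 100%:
  SiO2 = 100 - (others + Na2O + CaO)
  SiO2 = 100 - (6.1 + 15.2 + 10.1) = 68.6%

68.6%


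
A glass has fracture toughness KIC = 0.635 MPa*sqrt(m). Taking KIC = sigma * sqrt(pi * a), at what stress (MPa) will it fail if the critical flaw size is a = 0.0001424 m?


Rearrange KIC = sigma * sqrt(pi * a):
  sigma = KIC / sqrt(pi * a)
  sqrt(pi * 0.0001424) = 0.021151
  sigma = 0.635 / 0.021151 = 30.02 MPa

30.02 MPa


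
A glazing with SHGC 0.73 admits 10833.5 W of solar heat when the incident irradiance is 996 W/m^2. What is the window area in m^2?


Rearrange Q = Area * SHGC * Irradiance:
  Area = Q / (SHGC * Irradiance)
  Area = 10833.5 / (0.73 * 996) = 14.9 m^2

14.9 m^2


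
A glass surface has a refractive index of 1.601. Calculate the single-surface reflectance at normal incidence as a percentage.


Fresnel reflectance at normal incidence:
  R = ((n - 1)/(n + 1))^2
  (n - 1)/(n + 1) = (1.601 - 1)/(1.601 + 1) = 0.231065
  R = 0.231065^2 = 0.053391
  R(%) = 0.053391 * 100 = 5.339%

5.339%


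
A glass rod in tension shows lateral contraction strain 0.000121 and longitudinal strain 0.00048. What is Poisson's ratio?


Poisson's ratio: nu = lateral strain / axial strain
  nu = 0.000121 / 0.00048 = 0.2521

0.2521


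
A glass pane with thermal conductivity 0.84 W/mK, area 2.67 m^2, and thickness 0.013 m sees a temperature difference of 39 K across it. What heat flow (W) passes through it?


Fourier's law: Q = k * A * dT / t
  Q = 0.84 * 2.67 * 39 / 0.013
  Q = 87.4692 / 0.013 = 6728.4 W

6728.4 W


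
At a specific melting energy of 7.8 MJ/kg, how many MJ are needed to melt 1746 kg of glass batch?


Total energy = mass * specific energy
  E = 1746 * 7.8 = 13618.8 MJ

13618.8 MJ


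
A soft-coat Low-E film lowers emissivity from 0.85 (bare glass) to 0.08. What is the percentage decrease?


Percentage reduction = (1 - coated/uncoated) * 100
  Ratio = 0.08 / 0.85 = 0.0941
  Reduction = (1 - 0.0941) * 100 = 90.6%

90.6%


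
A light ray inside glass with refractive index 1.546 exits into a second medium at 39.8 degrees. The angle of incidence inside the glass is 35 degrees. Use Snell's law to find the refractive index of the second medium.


Apply Snell's law: n1 * sin(theta1) = n2 * sin(theta2)
  n2 = n1 * sin(theta1) / sin(theta2)
  sin(35) = 0.573576
  sin(39.8) = 0.64011
  n2 = 1.546 * 0.573576 / 0.64011 = 1.3853

1.3853


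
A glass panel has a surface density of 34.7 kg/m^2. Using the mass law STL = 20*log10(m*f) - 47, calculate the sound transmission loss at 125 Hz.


Mass law: STL = 20 * log10(m * f) - 47
  m * f = 34.7 * 125 = 4337.5
  log10(4337.5) = 3.63724
  STL = 20 * 3.63724 - 47 = 72.7448 - 47 = 25.7 dB

25.7 dB


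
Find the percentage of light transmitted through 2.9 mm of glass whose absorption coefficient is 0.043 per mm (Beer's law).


Beer-Lambert law: T = exp(-alpha * thickness)
  exponent = -0.043 * 2.9 = -0.1247
  T = exp(-0.1247) = 0.8828
  Percentage = 0.8828 * 100 = 88.28%

88.28%


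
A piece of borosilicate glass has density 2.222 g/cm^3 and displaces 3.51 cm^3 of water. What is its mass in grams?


Rearrange rho = m / V:
  m = rho * V
  m = 2.222 * 3.51 = 7.799 g

7.799 g


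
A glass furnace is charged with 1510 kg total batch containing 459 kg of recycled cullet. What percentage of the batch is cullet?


Cullet ratio = (cullet mass / total batch mass) * 100
  Ratio = 459 / 1510 * 100 = 30.4%

30.4%


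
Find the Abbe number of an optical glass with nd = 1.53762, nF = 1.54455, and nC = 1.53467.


Abbe number formula: Vd = (nd - 1) / (nF - nC)
  nd - 1 = 1.53762 - 1 = 0.53762
  nF - nC = 1.54455 - 1.53467 = 0.00988
  Vd = 0.53762 / 0.00988 = 54.41

54.41


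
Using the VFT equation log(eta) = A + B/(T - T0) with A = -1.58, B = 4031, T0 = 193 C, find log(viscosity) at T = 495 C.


VFT equation: log(eta) = A + B / (T - T0)
  T - T0 = 495 - 193 = 302
  B / (T - T0) = 4031 / 302 = 13.348
  log(eta) = -1.58 + 13.348 = 11.768

11.768


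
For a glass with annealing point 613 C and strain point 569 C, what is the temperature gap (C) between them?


Gap = T_anneal - T_strain:
  gap = 613 - 569 = 44 C

44 C


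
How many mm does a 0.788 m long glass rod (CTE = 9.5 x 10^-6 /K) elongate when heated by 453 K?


Thermal expansion formula: dL = alpha * L0 * dT
  dL = (9.5 x 10^-6) * 0.788 * 453 = 0.00339116 m
Convert to mm: 0.00339116 * 1000 = 3.3912 mm

3.3912 mm


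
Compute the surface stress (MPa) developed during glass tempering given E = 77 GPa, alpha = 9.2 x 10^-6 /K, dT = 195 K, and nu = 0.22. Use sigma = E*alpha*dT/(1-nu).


Tempering stress: sigma = E * alpha * dT / (1 - nu)
  E (MPa) = 77 * 1000 = 77000
  Numerator = 77000 * (9.2 x 10^-6) * 195 = 138.138
  Denominator = 1 - 0.22 = 0.78
  sigma = 138.138 / 0.78 = 177.1 MPa

177.1 MPa


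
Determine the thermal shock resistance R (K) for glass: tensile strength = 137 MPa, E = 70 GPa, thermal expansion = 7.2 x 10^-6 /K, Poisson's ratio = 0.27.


Thermal shock resistance: R = sigma * (1 - nu) / (E * alpha)
  Numerator = 137 * (1 - 0.27) = 100.01
  Denominator = 70 * 1000 * (7.2 x 10^-6) = 0.504
  R = 100.01 / 0.504 = 198.4 K

198.4 K


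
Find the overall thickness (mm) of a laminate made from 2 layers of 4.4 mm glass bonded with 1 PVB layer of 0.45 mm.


Total thickness = glass contribution + PVB contribution
  Glass: 2 * 4.4 = 8.8 mm
  PVB: 1 * 0.45 = 0.45 mm
  Total = 8.8 + 0.45 = 9.25 mm

9.25 mm


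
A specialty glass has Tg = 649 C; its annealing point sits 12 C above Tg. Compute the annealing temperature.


The annealing temperature is Tg plus the offset:
  T_anneal = 649 + 12 = 661 C

661 C


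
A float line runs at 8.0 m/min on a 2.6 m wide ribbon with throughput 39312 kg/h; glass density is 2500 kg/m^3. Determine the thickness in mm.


Ribbon cross-section from mass balance:
  Volume rate = throughput / density = 39312 / 2500 = 15.7248 m^3/h
  thickness = volume rate / (speed * 60 * width), i.e.
  thickness = throughput / (60 * speed * width * density) * 1000
  thickness = 39312 / (60 * 8.0 * 2.6 * 2500) * 1000 = 12.6 mm

12.6 mm


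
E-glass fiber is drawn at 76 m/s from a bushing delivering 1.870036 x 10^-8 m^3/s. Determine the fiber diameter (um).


Cross-sectional area from continuity:
  A = Q / v = 1.870036 x 10^-8 / 76 = 2.460574 x 10^-10 m^2
Diameter from circular cross-section:
  d = sqrt(4A / pi) * 10^6 (m -> um)
  d = sqrt(4 * 2.460574 x 10^-10 / pi) * 10^6 = 17.7 um

17.7 um


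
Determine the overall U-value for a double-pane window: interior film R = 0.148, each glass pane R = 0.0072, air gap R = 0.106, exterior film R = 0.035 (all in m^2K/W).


Total thermal resistance (series):
  R_total = R_in + R_glass + R_air + R_glass + R_out
  R_total = 0.148 + 0.0072 + 0.106 + 0.0072 + 0.035 = 0.3034 m^2K/W
U-value = 1 / R_total = 1 / 0.3034 = 3.296 W/m^2K

3.296 W/m^2K


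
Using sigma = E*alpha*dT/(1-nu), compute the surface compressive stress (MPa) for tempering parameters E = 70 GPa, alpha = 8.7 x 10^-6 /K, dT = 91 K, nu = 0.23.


Tempering stress: sigma = E * alpha * dT / (1 - nu)
  E (MPa) = 70 * 1000 = 70000
  Numerator = 70000 * (8.7 x 10^-6) * 91 = 55.419
  Denominator = 1 - 0.23 = 0.77
  sigma = 55.419 / 0.77 = 72.0 MPa

72.0 MPa


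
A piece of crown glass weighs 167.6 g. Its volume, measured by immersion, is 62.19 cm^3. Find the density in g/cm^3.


Use the definition of density:
  rho = mass / volume
  rho = 167.6 / 62.19 = 2.695 g/cm^3

2.695 g/cm^3


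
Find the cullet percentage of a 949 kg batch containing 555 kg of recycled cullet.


Cullet ratio = (cullet mass / total batch mass) * 100
  Ratio = 555 / 949 * 100 = 58.48%

58.48%


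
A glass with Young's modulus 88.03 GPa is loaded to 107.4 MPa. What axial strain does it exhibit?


Rearrange E = sigma / epsilon:
  epsilon = sigma / E
  E (MPa) = 88.03 * 1000 = 88030
  epsilon = 107.4 / 88030 = 0.00122

0.00122


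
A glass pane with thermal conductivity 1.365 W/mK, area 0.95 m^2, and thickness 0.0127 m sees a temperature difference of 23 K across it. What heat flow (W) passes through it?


Fourier's law: Q = k * A * dT / t
  Q = 1.365 * 0.95 * 23 / 0.0127
  Q = 29.82525 / 0.0127 = 2348.4 W

2348.4 W


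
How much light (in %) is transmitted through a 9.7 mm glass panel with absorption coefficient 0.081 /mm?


Beer-Lambert law: T = exp(-alpha * thickness)
  exponent = -0.081 * 9.7 = -0.7857
  T = exp(-0.7857) = 0.4558
  Percentage = 0.4558 * 100 = 45.58%

45.58%


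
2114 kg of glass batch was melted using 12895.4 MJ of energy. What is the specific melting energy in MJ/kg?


Rearrange E = m * s for s:
  s = E / m
  s = 12895.4 / 2114 = 6.1 MJ/kg

6.1 MJ/kg


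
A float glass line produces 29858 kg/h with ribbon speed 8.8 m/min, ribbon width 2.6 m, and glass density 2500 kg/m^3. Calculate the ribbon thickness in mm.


Ribbon cross-section from mass balance:
  Volume rate = throughput / density = 29858 / 2500 = 11.9432 m^3/h
  thickness = volume rate / (speed * 60 * width), i.e.
  thickness = throughput / (60 * speed * width * density) * 1000
  thickness = 29858 / (60 * 8.8 * 2.6 * 2500) * 1000 = 8.7 mm

8.7 mm


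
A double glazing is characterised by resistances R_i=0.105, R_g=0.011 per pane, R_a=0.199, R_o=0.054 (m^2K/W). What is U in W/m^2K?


Total thermal resistance (series):
  R_total = R_in + R_glass + R_air + R_glass + R_out
  R_total = 0.105 + 0.011 + 0.199 + 0.011 + 0.054 = 0.38 m^2K/W
U-value = 1 / R_total = 1 / 0.38 = 2.632 W/m^2K

2.632 W/m^2K


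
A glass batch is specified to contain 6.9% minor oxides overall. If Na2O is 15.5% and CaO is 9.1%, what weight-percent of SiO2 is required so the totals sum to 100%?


Known pieces sum to 100%:
  SiO2 = 100 - (others + Na2O + CaO)
  SiO2 = 100 - (6.9 + 15.5 + 9.1) = 68.5%

68.5%


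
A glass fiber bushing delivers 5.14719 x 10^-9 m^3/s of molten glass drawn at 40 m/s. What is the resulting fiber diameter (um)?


Cross-sectional area from continuity:
  A = Q / v = 5.14719 x 10^-9 / 40 = 1.286797 x 10^-10 m^2
Diameter from circular cross-section:
  d = sqrt(4A / pi) * 10^6 (m -> um)
  d = sqrt(4 * 1.286797 x 10^-10 / pi) * 10^6 = 12.8 um

12.8 um


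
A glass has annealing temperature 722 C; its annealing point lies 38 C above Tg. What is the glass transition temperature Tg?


Rearrange T_anneal = Tg + offset for Tg:
  Tg = T_anneal - offset = 722 - 38 = 684 C

684 C


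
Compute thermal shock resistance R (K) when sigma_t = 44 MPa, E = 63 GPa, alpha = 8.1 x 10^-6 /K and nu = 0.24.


Thermal shock resistance: R = sigma * (1 - nu) / (E * alpha)
  Numerator = 44 * (1 - 0.24) = 33.44
  Denominator = 63 * 1000 * (8.1 x 10^-6) = 0.5103
  R = 33.44 / 0.5103 = 65.5 K

65.5 K


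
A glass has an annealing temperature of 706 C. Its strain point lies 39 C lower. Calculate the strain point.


Strain point = annealing point - difference:
  T_strain = 706 - 39 = 667 C

667 C


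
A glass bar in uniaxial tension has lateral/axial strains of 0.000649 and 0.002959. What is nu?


Poisson's ratio: nu = lateral strain / axial strain
  nu = 0.000649 / 0.002959 = 0.2193

0.2193


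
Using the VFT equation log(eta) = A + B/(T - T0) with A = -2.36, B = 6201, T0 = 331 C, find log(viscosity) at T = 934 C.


VFT equation: log(eta) = A + B / (T - T0)
  T - T0 = 934 - 331 = 603
  B / (T - T0) = 6201 / 603 = 10.284
  log(eta) = -2.36 + 10.284 = 7.924

7.924


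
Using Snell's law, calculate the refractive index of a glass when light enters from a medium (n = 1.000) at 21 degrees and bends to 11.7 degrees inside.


Apply Snell's law: n1 * sin(theta1) = n2 * sin(theta2)
  n2 = n1 * sin(theta1) / sin(theta2)
  sin(21) = 0.358368
  sin(11.7) = 0.202787
  n2 = 1.000 * 0.358368 / 0.202787 = 1.7672

1.7672


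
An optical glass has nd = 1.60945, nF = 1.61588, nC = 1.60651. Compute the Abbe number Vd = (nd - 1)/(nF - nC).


Abbe number formula: Vd = (nd - 1) / (nF - nC)
  nd - 1 = 1.60945 - 1 = 0.60945
  nF - nC = 1.61588 - 1.60651 = 0.00937
  Vd = 0.60945 / 0.00937 = 65.04

65.04


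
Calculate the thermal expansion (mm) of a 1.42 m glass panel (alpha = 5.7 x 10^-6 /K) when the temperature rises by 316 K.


Thermal expansion formula: dL = alpha * L0 * dT
  dL = (5.7 x 10^-6) * 1.42 * 316 = 0.0025577 m
Convert to mm: 0.0025577 * 1000 = 2.5577 mm

2.5577 mm


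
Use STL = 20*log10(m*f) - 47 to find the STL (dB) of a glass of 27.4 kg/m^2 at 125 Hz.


Mass law: STL = 20 * log10(m * f) - 47
  m * f = 27.4 * 125 = 3425
  log10(3425) = 3.53466
  STL = 20 * 3.53466 - 47 = 70.6932 - 47 = 23.7 dB

23.7 dB


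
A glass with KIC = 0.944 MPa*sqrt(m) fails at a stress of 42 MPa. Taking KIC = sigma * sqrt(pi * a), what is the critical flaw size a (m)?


Rearrange KIC = sigma * sqrt(pi * a):
  sqrt(pi * a) = KIC / sigma
  sqrt(pi * a) = 0.944 / 42 = 0.022476
  a = (KIC / sigma)^2 / pi
  a = 0.022476^2 / pi = 0.0001608 m

0.0001608 m


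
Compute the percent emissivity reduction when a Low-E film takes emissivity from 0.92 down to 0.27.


Percentage reduction = (1 - coated/uncoated) * 100
  Ratio = 0.27 / 0.92 = 0.2935
  Reduction = (1 - 0.2935) * 100 = 70.7%

70.7%


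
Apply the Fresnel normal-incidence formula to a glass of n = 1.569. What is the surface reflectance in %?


Fresnel reflectance at normal incidence:
  R = ((n - 1)/(n + 1))^2
  (n - 1)/(n + 1) = (1.569 - 1)/(1.569 + 1) = 0.221487
  R = 0.221487^2 = 0.0490565
  R(%) = 0.0490565 * 100 = 4.906%

4.906%


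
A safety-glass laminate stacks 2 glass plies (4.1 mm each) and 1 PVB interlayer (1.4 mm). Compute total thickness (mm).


Total thickness = glass contribution + PVB contribution
  Glass: 2 * 4.1 = 8.2 mm
  PVB: 1 * 1.4 = 1.4 mm
  Total = 8.2 + 1.4 = 9.6 mm

9.6 mm


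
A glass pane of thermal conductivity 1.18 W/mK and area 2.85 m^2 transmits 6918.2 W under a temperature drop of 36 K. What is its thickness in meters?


Fourier's law: t = k * A * dT / Q
  t = 1.18 * 2.85 * 36 / 6918.2
  t = 121.068 / 6918.2 = 0.0175 m

0.0175 m


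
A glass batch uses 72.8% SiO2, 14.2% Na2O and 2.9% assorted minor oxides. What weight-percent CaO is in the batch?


Pieces sum to 100%:
  CaO = 100 - (SiO2 + Na2O + others)
  CaO = 100 - (72.8 + 14.2 + 2.9) = 10.1%

10.1%


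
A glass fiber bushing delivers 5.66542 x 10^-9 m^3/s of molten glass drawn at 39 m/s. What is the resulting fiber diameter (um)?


Cross-sectional area from continuity:
  A = Q / v = 5.66542 x 10^-9 / 39 = 1.452672 x 10^-10 m^2
Diameter from circular cross-section:
  d = sqrt(4A / pi) * 10^6 (m -> um)
  d = sqrt(4 * 1.452672 x 10^-10 / pi) * 10^6 = 13.6 um

13.6 um


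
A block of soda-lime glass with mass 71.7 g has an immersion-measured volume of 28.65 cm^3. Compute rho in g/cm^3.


Use the definition of density:
  rho = mass / volume
  rho = 71.7 / 28.65 = 2.503 g/cm^3

2.503 g/cm^3


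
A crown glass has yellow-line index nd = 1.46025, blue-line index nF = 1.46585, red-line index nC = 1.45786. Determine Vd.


Abbe number formula: Vd = (nd - 1) / (nF - nC)
  nd - 1 = 1.46025 - 1 = 0.46025
  nF - nC = 1.46585 - 1.45786 = 0.00799
  Vd = 0.46025 / 0.00799 = 57.6

57.6


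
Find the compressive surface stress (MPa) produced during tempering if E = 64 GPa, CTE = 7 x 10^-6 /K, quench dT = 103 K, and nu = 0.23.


Tempering stress: sigma = E * alpha * dT / (1 - nu)
  E (MPa) = 64 * 1000 = 64000
  Numerator = 64000 * (7 x 10^-6) * 103 = 46.144
  Denominator = 1 - 0.23 = 0.77
  sigma = 46.144 / 0.77 = 59.9 MPa

59.9 MPa


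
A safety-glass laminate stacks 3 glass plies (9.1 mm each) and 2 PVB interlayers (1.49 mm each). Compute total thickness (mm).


Total thickness = glass contribution + PVB contribution
  Glass: 3 * 9.1 = 27.3 mm
  PVB: 2 * 1.49 = 2.98 mm
  Total = 27.3 + 2.98 = 30.28 mm

30.28 mm


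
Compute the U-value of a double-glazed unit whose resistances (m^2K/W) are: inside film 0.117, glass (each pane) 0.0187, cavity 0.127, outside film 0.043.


Total thermal resistance (series):
  R_total = R_in + R_glass + R_air + R_glass + R_out
  R_total = 0.117 + 0.0187 + 0.127 + 0.0187 + 0.043 = 0.3244 m^2K/W
U-value = 1 / R_total = 1 / 0.3244 = 3.083 W/m^2K

3.083 W/m^2K


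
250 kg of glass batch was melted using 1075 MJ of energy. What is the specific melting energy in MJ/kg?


Rearrange E = m * s for s:
  s = E / m
  s = 1075 / 250 = 4.3 MJ/kg

4.3 MJ/kg


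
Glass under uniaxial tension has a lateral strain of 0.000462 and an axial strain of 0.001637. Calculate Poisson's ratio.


Poisson's ratio: nu = lateral strain / axial strain
  nu = 0.000462 / 0.001637 = 0.2822

0.2822


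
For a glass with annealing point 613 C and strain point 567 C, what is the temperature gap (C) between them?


Gap = T_anneal - T_strain:
  gap = 613 - 567 = 46 C

46 C


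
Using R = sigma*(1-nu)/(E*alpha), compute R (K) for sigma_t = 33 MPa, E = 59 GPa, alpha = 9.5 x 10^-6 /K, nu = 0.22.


Thermal shock resistance: R = sigma * (1 - nu) / (E * alpha)
  Numerator = 33 * (1 - 0.22) = 25.74
  Denominator = 59 * 1000 * (9.5 x 10^-6) = 0.5605
  R = 25.74 / 0.5605 = 45.9 K

45.9 K


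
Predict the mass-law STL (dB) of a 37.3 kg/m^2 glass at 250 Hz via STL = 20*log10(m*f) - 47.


Mass law: STL = 20 * log10(m * f) - 47
  m * f = 37.3 * 250 = 9325
  log10(9325) = 3.96965
  STL = 20 * 3.96965 - 47 = 79.393 - 47 = 32.4 dB

32.4 dB


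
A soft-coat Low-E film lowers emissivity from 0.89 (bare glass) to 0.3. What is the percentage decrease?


Percentage reduction = (1 - coated/uncoated) * 100
  Ratio = 0.3 / 0.89 = 0.3371
  Reduction = (1 - 0.3371) * 100 = 66.3%

66.3%


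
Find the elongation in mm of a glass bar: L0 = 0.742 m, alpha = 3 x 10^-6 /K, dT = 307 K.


Thermal expansion formula: dL = alpha * L0 * dT
  dL = (3 x 10^-6) * 0.742 * 307 = 0.00068338 m
Convert to mm: 0.00068338 * 1000 = 0.6834 mm

0.6834 mm


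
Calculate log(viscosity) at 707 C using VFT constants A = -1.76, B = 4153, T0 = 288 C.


VFT equation: log(eta) = A + B / (T - T0)
  T - T0 = 707 - 288 = 419
  B / (T - T0) = 4153 / 419 = 9.912
  log(eta) = -1.76 + 9.912 = 8.152

8.152


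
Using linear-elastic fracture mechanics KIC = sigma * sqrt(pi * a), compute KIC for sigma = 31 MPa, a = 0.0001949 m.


Fracture toughness: KIC = sigma * sqrt(pi * a)
  pi * a = pi * 0.0001949 = 0.000612296
  sqrt(pi * a) = 0.024745
  KIC = 31 * 0.024745 = 0.767 MPa*sqrt(m)

0.767 MPa*sqrt(m)


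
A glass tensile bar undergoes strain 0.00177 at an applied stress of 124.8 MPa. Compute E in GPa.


Young's modulus: E = stress / strain
  E = 124.8 MPa / 0.00177 = 70508.47 MPa
Convert to GPa: 70508.47 / 1000 = 70.51 GPa

70.51 GPa


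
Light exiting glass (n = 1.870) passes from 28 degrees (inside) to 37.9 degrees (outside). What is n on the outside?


Apply Snell's law: n1 * sin(theta1) = n2 * sin(theta2)
  n2 = n1 * sin(theta1) / sin(theta2)
  sin(28) = 0.469472
  sin(37.9) = 0.614285
  n2 = 1.870 * 0.469472 / 0.614285 = 1.4292

1.4292


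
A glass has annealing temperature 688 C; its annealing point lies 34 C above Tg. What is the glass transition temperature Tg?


Rearrange T_anneal = Tg + offset for Tg:
  Tg = T_anneal - offset = 688 - 34 = 654 C

654 C


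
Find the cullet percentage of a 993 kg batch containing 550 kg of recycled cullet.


Cullet ratio = (cullet mass / total batch mass) * 100
  Ratio = 550 / 993 * 100 = 55.39%

55.39%


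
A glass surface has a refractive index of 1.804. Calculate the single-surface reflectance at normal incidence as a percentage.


Fresnel reflectance at normal incidence:
  R = ((n - 1)/(n + 1))^2
  (n - 1)/(n + 1) = (1.804 - 1)/(1.804 + 1) = 0.286733
  R = 0.286733^2 = 0.0822158
  R(%) = 0.0822158 * 100 = 8.222%

8.222%


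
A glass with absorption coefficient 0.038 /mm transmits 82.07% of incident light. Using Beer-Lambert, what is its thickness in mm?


Rearrange T = exp(-alpha * thickness):
  thickness = -ln(T) / alpha
  T = 82.07/100 = 0.8207
  ln(T) = -0.1976
  -ln(T) = 0.1976
  thickness = 0.1976 / 0.038 = 5.2 mm

5.2 mm


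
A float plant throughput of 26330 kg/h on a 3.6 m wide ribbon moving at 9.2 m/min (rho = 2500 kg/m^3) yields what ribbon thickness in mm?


Ribbon cross-section from mass balance:
  Volume rate = throughput / density = 26330 / 2500 = 10.532 m^3/h
  thickness = volume rate / (speed * 60 * width), i.e.
  thickness = throughput / (60 * speed * width * density) * 1000
  thickness = 26330 / (60 * 9.2 * 3.6 * 2500) * 1000 = 5.3 mm

5.3 mm


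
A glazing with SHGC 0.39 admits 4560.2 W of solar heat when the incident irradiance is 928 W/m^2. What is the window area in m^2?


Rearrange Q = Area * SHGC * Irradiance:
  Area = Q / (SHGC * Irradiance)
  Area = 4560.2 / (0.39 * 928) = 12.6 m^2

12.6 m^2


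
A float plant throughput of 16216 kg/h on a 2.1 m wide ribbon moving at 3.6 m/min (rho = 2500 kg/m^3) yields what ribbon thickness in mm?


Ribbon cross-section from mass balance:
  Volume rate = throughput / density = 16216 / 2500 = 6.4864 m^3/h
  thickness = volume rate / (speed * 60 * width), i.e.
  thickness = throughput / (60 * speed * width * density) * 1000
  thickness = 16216 / (60 * 3.6 * 2.1 * 2500) * 1000 = 14.3 mm

14.3 mm


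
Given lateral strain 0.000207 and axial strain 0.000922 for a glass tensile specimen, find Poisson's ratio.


Poisson's ratio: nu = lateral strain / axial strain
  nu = 0.000207 / 0.000922 = 0.2245

0.2245


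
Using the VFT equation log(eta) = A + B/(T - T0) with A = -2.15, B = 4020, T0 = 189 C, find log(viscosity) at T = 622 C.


VFT equation: log(eta) = A + B / (T - T0)
  T - T0 = 622 - 189 = 433
  B / (T - T0) = 4020 / 433 = 9.284
  log(eta) = -2.15 + 9.284 = 7.134

7.134


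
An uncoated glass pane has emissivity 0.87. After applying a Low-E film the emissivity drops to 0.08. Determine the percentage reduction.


Percentage reduction = (1 - coated/uncoated) * 100
  Ratio = 0.08 / 0.87 = 0.092
  Reduction = (1 - 0.092) * 100 = 90.8%

90.8%


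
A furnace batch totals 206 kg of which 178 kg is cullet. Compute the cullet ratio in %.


Cullet ratio = (cullet mass / total batch mass) * 100
  Ratio = 178 / 206 * 100 = 86.41%

86.41%


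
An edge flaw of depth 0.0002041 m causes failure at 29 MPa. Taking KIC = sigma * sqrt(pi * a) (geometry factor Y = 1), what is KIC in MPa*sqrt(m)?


Fracture toughness: KIC = sigma * sqrt(pi * a)
  pi * a = pi * 0.0002041 = 0.000641199
  sqrt(pi * a) = 0.025322
  KIC = 29 * 0.025322 = 0.734 MPa*sqrt(m)

0.734 MPa*sqrt(m)


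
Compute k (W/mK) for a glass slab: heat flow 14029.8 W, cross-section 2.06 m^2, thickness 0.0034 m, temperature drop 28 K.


Fourier's law rearranged: k = Q * t / (A * dT)
  Numerator = 14029.8 * 0.0034 = 47.70132
  Denominator = 2.06 * 28 = 57.68
  k = 47.70132 / 57.68 = 0.827 W/mK

0.827 W/mK


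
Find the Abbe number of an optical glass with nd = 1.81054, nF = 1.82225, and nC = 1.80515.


Abbe number formula: Vd = (nd - 1) / (nF - nC)
  nd - 1 = 1.81054 - 1 = 0.81054
  nF - nC = 1.82225 - 1.80515 = 0.0171
  Vd = 0.81054 / 0.0171 = 47.4

47.4


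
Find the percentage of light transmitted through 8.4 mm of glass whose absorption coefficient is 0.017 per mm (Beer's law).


Beer-Lambert law: T = exp(-alpha * thickness)
  exponent = -0.017 * 8.4 = -0.1428
  T = exp(-0.1428) = 0.8669
  Percentage = 0.8669 * 100 = 86.69%

86.69%


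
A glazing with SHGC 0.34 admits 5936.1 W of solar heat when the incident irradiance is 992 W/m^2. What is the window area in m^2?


Rearrange Q = Area * SHGC * Irradiance:
  Area = Q / (SHGC * Irradiance)
  Area = 5936.1 / (0.34 * 992) = 17.6 m^2

17.6 m^2


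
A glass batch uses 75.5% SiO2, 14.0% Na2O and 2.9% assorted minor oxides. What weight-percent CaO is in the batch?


Pieces sum to 100%:
  CaO = 100 - (SiO2 + Na2O + others)
  CaO = 100 - (75.5 + 14.0 + 2.9) = 7.6%

7.6%


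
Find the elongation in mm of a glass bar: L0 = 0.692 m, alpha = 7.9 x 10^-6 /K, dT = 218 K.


Thermal expansion formula: dL = alpha * L0 * dT
  dL = (7.9 x 10^-6) * 0.692 * 218 = 0.00119176 m
Convert to mm: 0.00119176 * 1000 = 1.1918 mm

1.1918 mm


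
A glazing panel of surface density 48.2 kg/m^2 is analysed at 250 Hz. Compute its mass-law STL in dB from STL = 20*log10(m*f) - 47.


Mass law: STL = 20 * log10(m * f) - 47
  m * f = 48.2 * 250 = 12050
  log10(12050) = 4.08099
  STL = 20 * 4.08099 - 47 = 81.6198 - 47 = 34.6 dB

34.6 dB


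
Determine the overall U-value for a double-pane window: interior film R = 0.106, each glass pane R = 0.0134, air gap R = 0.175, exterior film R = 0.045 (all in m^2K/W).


Total thermal resistance (series):
  R_total = R_in + R_glass + R_air + R_glass + R_out
  R_total = 0.106 + 0.0134 + 0.175 + 0.0134 + 0.045 = 0.3528 m^2K/W
U-value = 1 / R_total = 1 / 0.3528 = 2.834 W/m^2K

2.834 W/m^2K


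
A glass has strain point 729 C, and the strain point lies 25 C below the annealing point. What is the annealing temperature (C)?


T_anneal = T_strain + gap:
  T_anneal = 729 + 25 = 754 C

754 C


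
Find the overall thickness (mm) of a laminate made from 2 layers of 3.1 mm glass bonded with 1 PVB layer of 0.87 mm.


Total thickness = glass contribution + PVB contribution
  Glass: 2 * 3.1 = 6.2 mm
  PVB: 1 * 0.87 = 0.87 mm
  Total = 6.2 + 0.87 = 7.07 mm

7.07 mm


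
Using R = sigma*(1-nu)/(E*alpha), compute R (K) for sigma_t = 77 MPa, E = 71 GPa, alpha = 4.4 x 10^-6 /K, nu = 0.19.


Thermal shock resistance: R = sigma * (1 - nu) / (E * alpha)
  Numerator = 77 * (1 - 0.19) = 62.37
  Denominator = 71 * 1000 * (4.4 x 10^-6) = 0.3124
  R = 62.37 / 0.3124 = 199.6 K

199.6 K


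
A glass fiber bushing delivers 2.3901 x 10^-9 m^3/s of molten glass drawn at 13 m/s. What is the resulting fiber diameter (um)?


Cross-sectional area from continuity:
  A = Q / v = 2.3901 x 10^-9 / 13 = 1.838538 x 10^-10 m^2
Diameter from circular cross-section:
  d = sqrt(4A / pi) * 10^6 (m -> um)
  d = sqrt(4 * 1.838538 x 10^-10 / pi) * 10^6 = 15.3 um

15.3 um


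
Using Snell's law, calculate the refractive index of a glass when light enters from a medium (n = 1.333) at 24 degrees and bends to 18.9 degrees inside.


Apply Snell's law: n1 * sin(theta1) = n2 * sin(theta2)
  n2 = n1 * sin(theta1) / sin(theta2)
  sin(24) = 0.406737
  sin(18.9) = 0.323917
  n2 = 1.333 * 0.406737 / 0.323917 = 1.6738

1.6738


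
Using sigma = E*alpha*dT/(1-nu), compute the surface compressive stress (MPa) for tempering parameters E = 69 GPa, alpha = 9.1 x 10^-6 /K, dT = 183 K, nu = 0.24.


Tempering stress: sigma = E * alpha * dT / (1 - nu)
  E (MPa) = 69 * 1000 = 69000
  Numerator = 69000 * (9.1 x 10^-6) * 183 = 114.9057
  Denominator = 1 - 0.24 = 0.76
  sigma = 114.9057 / 0.76 = 151.2 MPa

151.2 MPa


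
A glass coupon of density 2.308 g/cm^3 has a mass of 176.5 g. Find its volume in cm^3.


Rearrange rho = m / V:
  V = m / rho
  V = 176.5 / 2.308 = 76.473 cm^3

76.473 cm^3


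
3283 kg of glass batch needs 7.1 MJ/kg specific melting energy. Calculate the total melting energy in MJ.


Total energy = mass * specific energy
  E = 3283 * 7.1 = 23309.3 MJ

23309.3 MJ


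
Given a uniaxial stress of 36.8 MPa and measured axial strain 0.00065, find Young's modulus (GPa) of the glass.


Young's modulus: E = stress / strain
  E = 36.8 MPa / 0.00065 = 56615.38 MPa
Convert to GPa: 56615.38 / 1000 = 56.62 GPa

56.62 GPa


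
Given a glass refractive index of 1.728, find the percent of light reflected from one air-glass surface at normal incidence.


Fresnel reflectance at normal incidence:
  R = ((n - 1)/(n + 1))^2
  (n - 1)/(n + 1) = (1.728 - 1)/(1.728 + 1) = 0.266862
  R = 0.266862^2 = 0.0712153
  R(%) = 0.0712153 * 100 = 7.122%

7.122%


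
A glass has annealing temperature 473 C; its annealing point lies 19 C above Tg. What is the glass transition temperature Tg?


Rearrange T_anneal = Tg + offset for Tg:
  Tg = T_anneal - offset = 473 - 19 = 454 C

454 C


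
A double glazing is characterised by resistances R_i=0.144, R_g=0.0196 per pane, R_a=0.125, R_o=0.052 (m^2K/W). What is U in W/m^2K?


Total thermal resistance (series):
  R_total = R_in + R_glass + R_air + R_glass + R_out
  R_total = 0.144 + 0.0196 + 0.125 + 0.0196 + 0.052 = 0.3602 m^2K/W
U-value = 1 / R_total = 1 / 0.3602 = 2.776 W/m^2K

2.776 W/m^2K


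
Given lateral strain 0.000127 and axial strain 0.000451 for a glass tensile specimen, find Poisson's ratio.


Poisson's ratio: nu = lateral strain / axial strain
  nu = 0.000127 / 0.000451 = 0.2816

0.2816


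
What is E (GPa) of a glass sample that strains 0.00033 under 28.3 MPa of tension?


Young's modulus: E = stress / strain
  E = 28.3 MPa / 0.00033 = 85757.58 MPa
Convert to GPa: 85757.58 / 1000 = 85.76 GPa

85.76 GPa


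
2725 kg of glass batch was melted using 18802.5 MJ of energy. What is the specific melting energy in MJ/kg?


Rearrange E = m * s for s:
  s = E / m
  s = 18802.5 / 2725 = 6.9 MJ/kg

6.9 MJ/kg


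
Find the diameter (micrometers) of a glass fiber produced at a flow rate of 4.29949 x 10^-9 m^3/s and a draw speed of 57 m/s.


Cross-sectional area from continuity:
  A = Q / v = 4.29949 x 10^-9 / 57 = 7.542965 x 10^-11 m^2
Diameter from circular cross-section:
  d = sqrt(4A / pi) * 10^6 (m -> um)
  d = sqrt(4 * 7.542965 x 10^-11 / pi) * 10^6 = 9.8 um

9.8 um


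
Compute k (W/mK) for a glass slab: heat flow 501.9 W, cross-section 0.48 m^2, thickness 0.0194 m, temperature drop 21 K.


Fourier's law rearranged: k = Q * t / (A * dT)
  Numerator = 501.9 * 0.0194 = 9.73686
  Denominator = 0.48 * 21 = 10.08
  k = 9.73686 / 10.08 = 0.966 W/mK

0.966 W/mK


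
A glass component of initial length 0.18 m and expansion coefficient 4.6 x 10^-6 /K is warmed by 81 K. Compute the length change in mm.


Thermal expansion formula: dL = alpha * L0 * dT
  dL = (4.6 x 10^-6) * 0.18 * 81 = 0.00006707 m
Convert to mm: 0.00006707 * 1000 = 0.0671 mm

0.0671 mm


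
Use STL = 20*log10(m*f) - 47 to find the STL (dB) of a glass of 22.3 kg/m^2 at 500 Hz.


Mass law: STL = 20 * log10(m * f) - 47
  m * f = 22.3 * 500 = 11150
  log10(11150) = 4.04727
  STL = 20 * 4.04727 - 47 = 80.9454 - 47 = 33.9 dB

33.9 dB


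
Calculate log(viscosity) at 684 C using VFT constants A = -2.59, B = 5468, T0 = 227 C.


VFT equation: log(eta) = A + B / (T - T0)
  T - T0 = 684 - 227 = 457
  B / (T - T0) = 5468 / 457 = 11.965
  log(eta) = -2.59 + 11.965 = 9.375

9.375


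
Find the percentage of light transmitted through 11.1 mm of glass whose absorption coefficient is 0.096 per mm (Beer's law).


Beer-Lambert law: T = exp(-alpha * thickness)
  exponent = -0.096 * 11.1 = -1.0656
  T = exp(-1.0656) = 0.3445
  Percentage = 0.3445 * 100 = 34.45%

34.45%


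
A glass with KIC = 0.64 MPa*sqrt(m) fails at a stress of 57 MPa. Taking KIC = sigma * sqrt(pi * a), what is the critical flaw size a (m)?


Rearrange KIC = sigma * sqrt(pi * a):
  sqrt(pi * a) = KIC / sigma
  sqrt(pi * a) = 0.64 / 57 = 0.011228
  a = (KIC / sigma)^2 / pi
  a = 0.011228^2 / pi = 0.0000401 m

0.0000401 m


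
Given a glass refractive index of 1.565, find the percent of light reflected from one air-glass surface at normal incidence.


Fresnel reflectance at normal incidence:
  R = ((n - 1)/(n + 1))^2
  (n - 1)/(n + 1) = (1.565 - 1)/(1.565 + 1) = 0.220273
  R = 0.220273^2 = 0.0485202
  R(%) = 0.0485202 * 100 = 4.852%

4.852%


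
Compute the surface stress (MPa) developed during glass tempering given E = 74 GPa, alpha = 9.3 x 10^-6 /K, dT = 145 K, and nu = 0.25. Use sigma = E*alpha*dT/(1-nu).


Tempering stress: sigma = E * alpha * dT / (1 - nu)
  E (MPa) = 74 * 1000 = 74000
  Numerator = 74000 * (9.3 x 10^-6) * 145 = 99.789
  Denominator = 1 - 0.25 = 0.75
  sigma = 99.789 / 0.75 = 133.1 MPa

133.1 MPa


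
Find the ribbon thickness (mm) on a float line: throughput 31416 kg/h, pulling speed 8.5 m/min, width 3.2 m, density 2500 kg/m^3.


Ribbon cross-section from mass balance:
  Volume rate = throughput / density = 31416 / 2500 = 12.5664 m^3/h
  thickness = volume rate / (speed * 60 * width), i.e.
  thickness = throughput / (60 * speed * width * density) * 1000
  thickness = 31416 / (60 * 8.5 * 3.2 * 2500) * 1000 = 7.7 mm

7.7 mm


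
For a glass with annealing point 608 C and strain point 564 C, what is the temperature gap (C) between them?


Gap = T_anneal - T_strain:
  gap = 608 - 564 = 44 C

44 C


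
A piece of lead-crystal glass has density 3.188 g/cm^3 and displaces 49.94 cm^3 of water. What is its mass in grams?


Rearrange rho = m / V:
  m = rho * V
  m = 3.188 * 49.94 = 159.209 g

159.209 g


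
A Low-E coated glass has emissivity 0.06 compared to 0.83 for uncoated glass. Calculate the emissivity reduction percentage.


Percentage reduction = (1 - coated/uncoated) * 100
  Ratio = 0.06 / 0.83 = 0.0723
  Reduction = (1 - 0.0723) * 100 = 92.8%

92.8%


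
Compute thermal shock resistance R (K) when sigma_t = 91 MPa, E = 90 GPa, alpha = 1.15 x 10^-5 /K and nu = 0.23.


Thermal shock resistance: R = sigma * (1 - nu) / (E * alpha)
  Numerator = 91 * (1 - 0.23) = 70.07
  Denominator = 90 * 1000 * (1.15 x 10^-5) = 1.035
  R = 70.07 / 1.035 = 67.7 K

67.7 K


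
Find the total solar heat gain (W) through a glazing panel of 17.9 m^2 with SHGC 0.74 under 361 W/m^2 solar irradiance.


Solar heat gain: Q = Area * SHGC * Irradiance
  Q = 17.9 * 0.74 * 361 = 4781.8 W

4781.8 W


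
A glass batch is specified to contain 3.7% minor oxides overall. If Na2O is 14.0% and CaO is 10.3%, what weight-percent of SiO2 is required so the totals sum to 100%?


Known pieces sum to 100%:
  SiO2 = 100 - (others + Na2O + CaO)
  SiO2 = 100 - (3.7 + 14.0 + 10.3) = 72.0%

72.0%


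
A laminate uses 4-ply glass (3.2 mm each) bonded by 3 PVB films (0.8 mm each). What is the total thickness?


Total thickness = glass contribution + PVB contribution
  Glass: 4 * 3.2 = 12.8 mm
  PVB: 3 * 0.8 = 2.4 mm
  Total = 12.8 + 2.4 = 15.2 mm

15.2 mm


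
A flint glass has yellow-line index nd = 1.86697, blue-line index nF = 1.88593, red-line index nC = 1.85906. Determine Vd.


Abbe number formula: Vd = (nd - 1) / (nF - nC)
  nd - 1 = 1.86697 - 1 = 0.86697
  nF - nC = 1.88593 - 1.85906 = 0.02687
  Vd = 0.86697 / 0.02687 = 32.27

32.27


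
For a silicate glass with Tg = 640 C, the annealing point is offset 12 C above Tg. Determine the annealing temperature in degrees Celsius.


The annealing temperature is Tg plus the offset:
  T_anneal = 640 + 12 = 652 C

652 C
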